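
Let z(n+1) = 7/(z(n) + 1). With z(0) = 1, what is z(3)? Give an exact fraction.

z(1) = 7/(1 + 1) = 7/2.
z(2) = 7/(7/2 + 1) = 14/9.
z(3) = 7/(14/9 + 1) = 63/23.

63/23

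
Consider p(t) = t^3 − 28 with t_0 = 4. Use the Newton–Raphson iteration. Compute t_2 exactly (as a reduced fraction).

p'(t) = 3t^2.
p(4) = 36, p'(4) = 48, so t_1 = 4 − 36/48 = 13/4.
p(13/4) = 405/64, p'(13/4) = 507/16, so t_2 = (13/4) − (405/64)/(507/16) = 1031/338.

1031/338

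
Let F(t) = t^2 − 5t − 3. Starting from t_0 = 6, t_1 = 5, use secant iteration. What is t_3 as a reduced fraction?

F(6) = 3, F(5) = −3. t_2 = 5 − (−3)·(5 − 6)/((−3) − 3) = 11/2.
F(5) = −3, F(11/2) = −1/4. t_3 = (11/2) − (−1/4)·((11/2) − 5)/((−1/4) − (−3)) = 61/11.

61/11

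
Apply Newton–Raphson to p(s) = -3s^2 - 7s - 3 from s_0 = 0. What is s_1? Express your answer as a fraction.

p'(s) = -6s - 7.
p(0) = -3, p'(0) = -7, so s_1 = 0 - (-3)/(-7) = -3/7.

-3/7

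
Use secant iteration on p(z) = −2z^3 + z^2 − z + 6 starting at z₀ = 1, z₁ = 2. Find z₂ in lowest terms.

4/3

p(1) = 4, p(2) = −8. z₂ = 2 − (−8)·(2 − 1)/((−8) − 4) = 4/3.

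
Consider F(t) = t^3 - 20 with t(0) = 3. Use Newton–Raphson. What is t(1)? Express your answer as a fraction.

74/27

F'(t) = 3t^2.
F(3) = 7, F'(3) = 27, so t(1) = 3 - 7/27 = 74/27.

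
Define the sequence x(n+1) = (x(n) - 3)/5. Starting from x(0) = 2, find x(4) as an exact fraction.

x(1) = (2 - 3)/5 = -1/5.
x(2) = ((-1/5) - 3)/5 = -16/25.
x(3) = ((-16/25) - 3)/5 = -91/125.
x(4) = ((-91/125) - 3)/5 = -466/625.

-466/625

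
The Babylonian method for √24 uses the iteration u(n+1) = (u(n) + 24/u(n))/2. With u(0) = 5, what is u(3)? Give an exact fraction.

46099201/9409960

u(1) = (5 + 24/5)/2 = 49/10.
u(2) = (49/10 + 24/(49/10))/2 = 4801/980.
u(3) = (4801/980 + 24/(4801/980))/2 = 46099201/9409960.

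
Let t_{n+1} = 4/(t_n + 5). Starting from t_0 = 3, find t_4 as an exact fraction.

t_1 = 4/(3 + 5) = 1/2.
t_2 = 4/(1/2 + 5) = 8/11.
t_3 = 4/(8/11 + 5) = 44/63.
t_4 = 4/(44/63 + 5) = 252/359.

252/359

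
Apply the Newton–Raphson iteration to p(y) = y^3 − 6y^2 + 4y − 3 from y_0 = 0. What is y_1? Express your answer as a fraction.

p'(y) = 3y^2 − 12y + 4.
p(0) = −3, p'(0) = 4, so y_1 = 0 − (−3)/4 = 3/4.

3/4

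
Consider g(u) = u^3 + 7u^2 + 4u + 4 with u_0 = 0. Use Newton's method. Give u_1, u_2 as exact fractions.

u_1 = −1, u_2 = −1/7

g'(u) = 3u^2 + 14u + 4.
g(0) = 4, g'(0) = 4, so u_1 = 0 − 4/4 = −1.
g(−1) = 6, g'(−1) = −7, so u_2 = (−1) − 6/(−7) = −1/7.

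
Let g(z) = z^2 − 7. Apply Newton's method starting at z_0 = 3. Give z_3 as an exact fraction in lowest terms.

g'(z) = 2z.
g(3) = 2, g'(3) = 6, so z_1 = 3 − 2/6 = 8/3.
g(8/3) = 1/9, g'(8/3) = 16/3, so z_2 = (8/3) − (1/9)/(16/3) = 127/48.
g(127/48) = 1/2304, g'(127/48) = 127/24, so z_3 = (127/48) − (1/2304)/(127/24) = 32257/12192.

32257/12192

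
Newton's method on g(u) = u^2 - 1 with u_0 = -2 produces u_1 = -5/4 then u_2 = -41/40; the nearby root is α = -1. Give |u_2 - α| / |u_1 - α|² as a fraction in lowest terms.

u_1 - α = -5/4 - (-1) = -5/4 + 1 = -1/4, so |u_1 - α| = 1/4.
u_2 - α = -41/40 - (-1) = -41/40 + 1 = -1/40, so |u_2 - α| = 1/40.
|u_1 - α|² = 1/16.
Ratio = (1/40) / (1/16) = 2/5.

2/5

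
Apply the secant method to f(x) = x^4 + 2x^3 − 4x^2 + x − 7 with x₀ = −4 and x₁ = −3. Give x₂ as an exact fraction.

f(−4) = 53, f(−3) = −19. x₂ = (−3) − (−19)·((−3) − (−4))/((−19) − 53) = −235/72.

−235/72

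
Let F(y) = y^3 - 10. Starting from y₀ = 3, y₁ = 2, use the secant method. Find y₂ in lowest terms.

F(3) = 17, F(2) = -2. y₂ = 2 - (-2)·(2 - 3)/((-2) - 17) = 40/19.

40/19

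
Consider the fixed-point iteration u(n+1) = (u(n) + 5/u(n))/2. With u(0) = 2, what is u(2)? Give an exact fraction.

u(1) = (2 + 5/2)/2 = 9/4.
u(2) = (9/4 + 5/(9/4))/2 = 161/72.

161/72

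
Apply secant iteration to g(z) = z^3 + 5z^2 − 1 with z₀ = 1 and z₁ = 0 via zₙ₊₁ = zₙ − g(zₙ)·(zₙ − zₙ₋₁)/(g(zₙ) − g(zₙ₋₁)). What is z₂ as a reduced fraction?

g(1) = 5, g(0) = −1. z₂ = 0 − (−1)·(0 − 1)/((−1) − 5) = 1/6.

1/6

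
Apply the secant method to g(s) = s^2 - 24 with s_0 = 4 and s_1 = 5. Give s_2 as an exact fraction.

44/9

g(4) = -8, g(5) = 1. s_2 = 5 - 1·(5 - 4)/(1 - (-8)) = 44/9.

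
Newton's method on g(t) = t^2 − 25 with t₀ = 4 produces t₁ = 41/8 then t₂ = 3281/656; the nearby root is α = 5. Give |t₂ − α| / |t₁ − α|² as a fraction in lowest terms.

4/41

t₁ − α = 41/8 − 5 = 1/8, so |t₁ − α| = 1/8.
t₂ − α = 3281/656 − 5 = 1/656, so |t₂ − α| = 1/656.
|t₁ − α|² = 1/64.
Ratio = (1/656) / (1/64) = 4/41.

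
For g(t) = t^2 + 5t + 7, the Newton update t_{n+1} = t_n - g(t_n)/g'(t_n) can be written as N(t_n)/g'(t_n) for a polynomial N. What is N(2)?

g'(t) = 2t + 5.
N(t) = t·g'(t) - g(t) = t·(2t + 5) - (t^2 + 5t + 7) = t^2 - 7.
N(2) = -3.

-3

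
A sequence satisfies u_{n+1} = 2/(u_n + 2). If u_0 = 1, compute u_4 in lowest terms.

u_1 = 2/(1 + 2) = 2/3.
u_2 = 2/(2/3 + 2) = 3/4.
u_3 = 2/(3/4 + 2) = 8/11.
u_4 = 2/(8/11 + 2) = 11/15.

11/15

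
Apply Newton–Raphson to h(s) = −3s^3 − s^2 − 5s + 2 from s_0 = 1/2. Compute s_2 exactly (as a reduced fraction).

358/1023

h'(s) = −9s^2 − 2s − 5.
h(1/2) = −9/8, h'(1/2) = −33/4, so s_1 = (1/2) − (−9/8)/(−33/4) = 4/11.
h(4/11) = −126/1331, h'(4/11) = −837/121, so s_2 = (4/11) − (−126/1331)/(−837/121) = 358/1023.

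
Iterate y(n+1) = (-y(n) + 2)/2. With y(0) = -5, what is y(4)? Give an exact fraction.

5/16

y(1) = (-(-5) + 2)/2 = 7/2.
y(2) = (-(7/2) + 2)/2 = -3/4.
y(3) = (-(-3/4) + 2)/2 = 11/8.
y(4) = (-(11/8) + 2)/2 = 5/16.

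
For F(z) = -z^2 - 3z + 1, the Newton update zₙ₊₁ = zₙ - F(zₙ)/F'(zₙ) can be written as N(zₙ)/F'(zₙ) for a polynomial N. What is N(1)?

-2

F'(z) = -2z - 3.
N(z) = z·F'(z) - F(z) = z·(-2z - 3) - (-z^2 - 3z + 1) = -z^2 - 1.
N(1) = -2.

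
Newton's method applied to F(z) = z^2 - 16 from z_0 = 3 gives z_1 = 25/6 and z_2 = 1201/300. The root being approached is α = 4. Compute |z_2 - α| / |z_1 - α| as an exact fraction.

1/50

z_1 - α = 25/6 - 4 = 1/6, so |z_1 - α| = 1/6.
z_2 - α = 1201/300 - 4 = 1/300, so |z_2 - α| = 1/300.
Ratio = (1/300) / (1/6) = 1/50.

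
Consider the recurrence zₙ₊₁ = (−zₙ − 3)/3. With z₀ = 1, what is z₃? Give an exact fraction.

z₁ = (−1 − 3)/3 = −4/3.
z₂ = (−(−4/3) − 3)/3 = −5/9.
z₃ = (−(−5/9) − 3)/3 = −22/27.

−22/27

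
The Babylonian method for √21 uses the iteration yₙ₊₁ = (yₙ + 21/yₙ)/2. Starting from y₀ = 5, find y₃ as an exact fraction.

y₁ = (5 + 21/5)/2 = 23/5.
y₂ = (23/5 + 21/(23/5))/2 = 527/115.
y₃ = (527/115 + 21/(527/115))/2 = 277727/60605.

277727/60605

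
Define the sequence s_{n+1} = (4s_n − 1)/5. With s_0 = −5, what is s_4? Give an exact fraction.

s_1 = (4·(−5) − 1)/5 = −21/5.
s_2 = (4·(−21/5) − 1)/5 = −89/25.
s_3 = (4·(−89/25) − 1)/5 = −381/125.
s_4 = (4·(−381/125) − 1)/5 = −1649/625.

−1649/625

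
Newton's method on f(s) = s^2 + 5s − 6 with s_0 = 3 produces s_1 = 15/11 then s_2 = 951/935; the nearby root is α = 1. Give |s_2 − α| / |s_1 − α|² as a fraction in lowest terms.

11/85

s_1 − α = 15/11 − 1 = 4/11, so |s_1 − α| = 4/11.
s_2 − α = 951/935 − 1 = 16/935, so |s_2 − α| = 16/935.
|s_1 − α|² = 16/121.
Ratio = (16/935) / (16/121) = 11/85.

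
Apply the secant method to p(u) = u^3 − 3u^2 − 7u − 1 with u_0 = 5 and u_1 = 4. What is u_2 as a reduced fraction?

121/27

p(5) = 14, p(4) = −13. u_2 = 4 − (−13)·(4 − 5)/((−13) − 14) = 121/27.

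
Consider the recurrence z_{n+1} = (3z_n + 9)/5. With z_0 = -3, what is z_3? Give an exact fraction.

z_1 = (3·(-3) + 9)/5 = 0.
z_2 = (3·0 + 9)/5 = 9/5.
z_3 = (3·(9/5) + 9)/5 = 72/25.

72/25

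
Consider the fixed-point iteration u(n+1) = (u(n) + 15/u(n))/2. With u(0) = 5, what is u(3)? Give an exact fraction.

u(1) = (5 + 15/5)/2 = 4.
u(2) = (4 + 15/4)/2 = 31/8.
u(3) = (31/8 + 15/(31/8))/2 = 1921/496.

1921/496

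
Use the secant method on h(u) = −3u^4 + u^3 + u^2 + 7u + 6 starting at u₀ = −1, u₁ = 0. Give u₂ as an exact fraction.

h(−1) = −4, h(0) = 6. u₂ = 0 − 6·(0 − (−1))/(6 − (−4)) = −3/5.

−3/5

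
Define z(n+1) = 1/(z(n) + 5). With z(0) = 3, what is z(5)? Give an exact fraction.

z(1) = 1/(3 + 5) = 1/8.
z(2) = 1/(1/8 + 5) = 8/41.
z(3) = 1/(8/41 + 5) = 41/213.
z(4) = 1/(41/213 + 5) = 213/1106.
z(5) = 1/(213/1106 + 5) = 1106/5743.

1106/5743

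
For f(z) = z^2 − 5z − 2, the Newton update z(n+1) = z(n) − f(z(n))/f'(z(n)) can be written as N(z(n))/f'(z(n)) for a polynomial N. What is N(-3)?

11

f'(z) = 2z − 5.
N(z) = z·f'(z) − f(z) = z·(2z − 5) − (z^2 − 5z − 2) = z^2 + 2.
N(-3) = 11.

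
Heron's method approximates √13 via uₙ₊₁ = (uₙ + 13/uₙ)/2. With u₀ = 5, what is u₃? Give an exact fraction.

117487/32585

u₁ = (5 + 13/5)/2 = 19/5.
u₂ = (19/5 + 13/(19/5))/2 = 343/95.
u₃ = (343/95 + 13/(343/95))/2 = 117487/32585.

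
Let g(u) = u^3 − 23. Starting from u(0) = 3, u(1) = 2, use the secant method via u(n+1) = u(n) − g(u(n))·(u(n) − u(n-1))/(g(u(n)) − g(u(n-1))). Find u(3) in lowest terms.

5983/2089

g(3) = 4, g(2) = −15. u(2) = 2 − (−15)·(2 − 3)/((−15) − 4) = 53/19.
g(2) = −15, g(53/19) = −8880/6859. u(3) = (53/19) − (−8880/6859)·((53/19) − 2)/((−8880/6859) − (−15)) = 5983/2089.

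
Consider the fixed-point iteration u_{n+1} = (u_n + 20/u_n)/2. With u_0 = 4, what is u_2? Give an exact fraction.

u_1 = (4 + 20/4)/2 = 9/2.
u_2 = (9/2 + 20/(9/2))/2 = 161/36.

161/36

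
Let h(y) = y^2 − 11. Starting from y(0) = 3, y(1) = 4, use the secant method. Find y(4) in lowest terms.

h(3) = −2, h(4) = 5. y(2) = 4 − 5·(4 − 3)/(5 − (−2)) = 23/7.
h(4) = 5, h(23/7) = −10/49. y(3) = (23/7) − (−10/49)·((23/7) − 4)/((−10/49) − 5) = 169/51.
h(23/7) = −10/49, h(169/51) = −50/2601. y(4) = (169/51) − (−50/2601)·((169/51) − (23/7))/((−50/2601) − (−10/49)) = 3907/1178.

3907/1178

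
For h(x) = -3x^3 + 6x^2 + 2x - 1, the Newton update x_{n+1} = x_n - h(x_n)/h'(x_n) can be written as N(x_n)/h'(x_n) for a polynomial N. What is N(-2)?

h'(x) = -9x^2 + 12x + 2.
N(x) = x·h'(x) - h(x) = x·(-9x^2 + 12x + 2) - (-3x^3 + 6x^2 + 2x - 1) = -6x^3 + 6x^2 + 1.
N(-2) = 73.

73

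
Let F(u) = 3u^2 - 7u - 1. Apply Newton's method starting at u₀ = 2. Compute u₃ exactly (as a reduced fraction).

F'(u) = 6u - 7.
F(2) = -3, F'(2) = 5, so u₁ = 2 - (-3)/5 = 13/5.
F(13/5) = 27/25, F'(13/5) = 43/5, so u₂ = (13/5) - (27/25)/(43/5) = 532/215.
F(532/215) = 2187/46225, F'(532/215) = 1687/215, so u₃ = (532/215) - (2187/46225)/(1687/215) = 895297/362705.

895297/362705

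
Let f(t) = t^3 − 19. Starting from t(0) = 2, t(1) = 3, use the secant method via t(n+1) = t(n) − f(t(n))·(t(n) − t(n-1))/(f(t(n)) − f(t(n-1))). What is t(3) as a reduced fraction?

f(2) = −11, f(3) = 8. t(2) = 3 − 8·(3 − 2)/(8 − (−11)) = 49/19.
f(3) = 8, f(49/19) = −12672/6859. t(3) = (49/19) − (−12672/6859)·((49/19) − 3)/((−12672/6859) − 8) = 22441/8443.

22441/8443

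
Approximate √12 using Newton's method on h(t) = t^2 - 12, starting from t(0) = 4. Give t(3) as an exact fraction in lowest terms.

18817/5432

h'(t) = 2t.
h(4) = 4, h'(4) = 8, so t(1) = 4 - 4/8 = 7/2.
h(7/2) = 1/4, h'(7/2) = 7, so t(2) = (7/2) - (1/4)/7 = 97/28.
h(97/28) = 1/784, h'(97/28) = 97/14, so t(3) = (97/28) - (1/784)/(97/14) = 18817/5432.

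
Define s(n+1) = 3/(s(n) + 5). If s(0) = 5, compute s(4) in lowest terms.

885/1634

s(1) = 3/(5 + 5) = 3/10.
s(2) = 3/(3/10 + 5) = 30/53.
s(3) = 3/(30/53 + 5) = 159/295.
s(4) = 3/(159/295 + 5) = 885/1634.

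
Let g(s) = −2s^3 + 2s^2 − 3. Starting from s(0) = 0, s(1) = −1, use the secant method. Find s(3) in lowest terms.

g(0) = −3, g(−1) = 1. s(2) = (−1) − 1·((−1) − 0)/(1 − (−3)) = −3/4.
g(−1) = 1, g(−3/4) = −33/32. s(3) = (−3/4) − (−33/32)·((−3/4) − (−1))/((−33/32) − 1) = −57/65.

−57/65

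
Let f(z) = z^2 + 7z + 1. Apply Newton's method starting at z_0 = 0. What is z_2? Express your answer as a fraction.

f'(z) = 2z + 7.
f(0) = 1, f'(0) = 7, so z_1 = 0 - 1/7 = -1/7.
f(-1/7) = 1/49, f'(-1/7) = 47/7, so z_2 = (-1/7) - (1/49)/(47/7) = -48/329.

-48/329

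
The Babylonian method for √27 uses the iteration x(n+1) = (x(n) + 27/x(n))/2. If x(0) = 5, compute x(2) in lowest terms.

1351/260

x(1) = (5 + 27/5)/2 = 26/5.
x(2) = (26/5 + 27/(26/5))/2 = 1351/260.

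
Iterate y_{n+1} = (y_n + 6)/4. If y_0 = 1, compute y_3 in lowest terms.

127/64

y_1 = (1 + 6)/4 = 7/4.
y_2 = ((7/4) + 6)/4 = 31/16.
y_3 = ((31/16) + 6)/4 = 127/64.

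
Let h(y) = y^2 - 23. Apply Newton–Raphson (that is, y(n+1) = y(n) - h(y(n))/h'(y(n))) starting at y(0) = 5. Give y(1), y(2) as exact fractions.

h'(y) = 2y.
h(5) = 2, h'(5) = 10, so y(1) = 5 - 2/10 = 24/5.
h(24/5) = 1/25, h'(24/5) = 48/5, so y(2) = (24/5) - (1/25)/(48/5) = 1151/240.

y(1) = 24/5, y(2) = 1151/240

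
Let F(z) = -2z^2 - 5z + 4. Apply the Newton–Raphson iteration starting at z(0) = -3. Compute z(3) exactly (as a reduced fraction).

-3260356/1039171

F'(z) = -4z - 5.
F(-3) = 1, F'(-3) = 7, so z(1) = (-3) - 1/7 = -22/7.
F(-22/7) = -2/49, F'(-22/7) = 53/7, so z(2) = (-22/7) - (-2/49)/(53/7) = -1164/371.
F(-1164/371) = -8/137641, F'(-1164/371) = 2801/371, so z(3) = (-1164/371) - (-8/137641)/(2801/371) = -3260356/1039171.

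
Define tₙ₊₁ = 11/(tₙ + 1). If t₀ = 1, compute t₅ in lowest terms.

1958/563

t₁ = 11/(1 + 1) = 11/2.
t₂ = 11/(11/2 + 1) = 22/13.
t₃ = 11/(22/13 + 1) = 143/35.
t₄ = 11/(143/35 + 1) = 385/178.
t₅ = 11/(385/178 + 1) = 1958/563.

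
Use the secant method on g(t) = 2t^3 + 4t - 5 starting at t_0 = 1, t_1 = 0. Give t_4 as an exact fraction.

g(1) = 1, g(0) = -5. t_2 = 0 - (-5)·(0 - 1)/((-5) - 1) = 5/6.
g(0) = -5, g(5/6) = -55/108. t_3 = (5/6) - (-55/108)·((5/6) - 0)/((-55/108) - (-5)) = 90/97.
g(5/6) = -55/108, g(90/97) = 281875/912673. t_4 = (90/97) - (281875/912673)·((90/97) - (5/6))/((281875/912673) - (-55/108)) = 1308060/1466173.

1308060/1466173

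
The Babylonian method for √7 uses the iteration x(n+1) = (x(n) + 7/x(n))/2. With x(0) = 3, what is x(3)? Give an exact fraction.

x(1) = (3 + 7/3)/2 = 8/3.
x(2) = (8/3 + 7/(8/3))/2 = 127/48.
x(3) = (127/48 + 7/(127/48))/2 = 32257/12192.

32257/12192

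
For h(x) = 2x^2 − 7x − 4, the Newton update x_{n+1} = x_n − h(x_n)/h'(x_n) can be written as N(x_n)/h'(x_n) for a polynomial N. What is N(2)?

12

h'(x) = 4x − 7.
N(x) = x·h'(x) − h(x) = x·(4x − 7) − (2x^2 − 7x − 4) = 2x^2 + 4.
N(2) = 12.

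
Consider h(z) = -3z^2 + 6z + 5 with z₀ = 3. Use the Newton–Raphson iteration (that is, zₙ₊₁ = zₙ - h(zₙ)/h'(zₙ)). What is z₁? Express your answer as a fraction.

h'(z) = -6z + 6.
h(3) = -4, h'(3) = -12, so z₁ = 3 - (-4)/(-12) = 8/3.

8/3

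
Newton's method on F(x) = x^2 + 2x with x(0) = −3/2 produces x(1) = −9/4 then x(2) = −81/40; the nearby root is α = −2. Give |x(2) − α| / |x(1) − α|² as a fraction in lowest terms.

2/5

x(1) − α = −9/4 − (−2) = −9/4 + 2 = −1/4, so |x(1) − α| = 1/4.
x(2) − α = −81/40 − (−2) = −81/40 + 2 = −1/40, so |x(2) − α| = 1/40.
|x(1) − α|² = 1/16.
Ratio = (1/40) / (1/16) = 2/5.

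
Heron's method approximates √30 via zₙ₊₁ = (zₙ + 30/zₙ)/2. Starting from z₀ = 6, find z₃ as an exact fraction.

116161/21208

z₁ = (6 + 30/6)/2 = 11/2.
z₂ = (11/2 + 30/(11/2))/2 = 241/44.
z₃ = (241/44 + 30/(241/44))/2 = 116161/21208.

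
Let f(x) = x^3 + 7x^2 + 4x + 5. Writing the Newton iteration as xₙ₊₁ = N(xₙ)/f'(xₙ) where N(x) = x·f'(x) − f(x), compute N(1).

f'(x) = 3x^2 + 14x + 4.
N(x) = x·f'(x) − f(x) = x·(3x^2 + 14x + 4) − (x^3 + 7x^2 + 4x + 5) = 2x^3 + 7x^2 − 5.
N(1) = 4.

4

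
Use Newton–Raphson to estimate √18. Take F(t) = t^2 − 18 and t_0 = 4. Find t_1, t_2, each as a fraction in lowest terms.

t_1 = 17/4, t_2 = 577/136

F'(t) = 2t.
F(4) = −2, F'(4) = 8, so t_1 = 4 − (−2)/8 = 17/4.
F(17/4) = 1/16, F'(17/4) = 17/2, so t_2 = (17/4) − (1/16)/(17/2) = 577/136.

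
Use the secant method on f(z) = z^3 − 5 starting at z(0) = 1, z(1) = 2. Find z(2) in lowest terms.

11/7

f(1) = −4, f(2) = 3. z(2) = 2 − 3·(2 − 1)/(3 − (−4)) = 11/7.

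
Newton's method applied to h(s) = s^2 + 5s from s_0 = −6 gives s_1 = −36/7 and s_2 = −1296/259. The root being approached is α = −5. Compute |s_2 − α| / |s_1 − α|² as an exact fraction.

7/37

s_1 − α = −36/7 − (−5) = −36/7 + 5 = −1/7, so |s_1 − α| = 1/7.
s_2 − α = −1296/259 − (−5) = −1296/259 + 5 = −1/259, so |s_2 − α| = 1/259.
|s_1 − α|² = 1/49.
Ratio = (1/259) / (1/49) = 7/37.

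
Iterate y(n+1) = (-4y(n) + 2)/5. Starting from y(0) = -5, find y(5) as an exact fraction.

6042/3125

y(1) = (-4·(-5) + 2)/5 = 22/5.
y(2) = (-4·(22/5) + 2)/5 = -78/25.
y(3) = (-4·(-78/25) + 2)/5 = 362/125.
y(4) = (-4·(362/125) + 2)/5 = -1198/625.
y(5) = (-4·(-1198/625) + 2)/5 = 6042/3125.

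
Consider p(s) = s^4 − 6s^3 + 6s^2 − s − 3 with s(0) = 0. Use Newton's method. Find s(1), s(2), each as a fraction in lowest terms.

p'(s) = 4s^3 − 18s^2 + 12s − 1.
p(0) = −3, p'(0) = −1, so s(1) = 0 − (−3)/(−1) = −3.
p(−3) = 297, p'(−3) = −307, so s(2) = (−3) − 297/(−307) = −624/307.

s(1) = −3, s(2) = −624/307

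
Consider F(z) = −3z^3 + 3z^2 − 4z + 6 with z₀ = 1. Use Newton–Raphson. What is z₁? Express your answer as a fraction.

9/7

F'(z) = −9z^2 + 6z − 4.
F(1) = 2, F'(1) = −7, so z₁ = 1 − 2/(−7) = 9/7.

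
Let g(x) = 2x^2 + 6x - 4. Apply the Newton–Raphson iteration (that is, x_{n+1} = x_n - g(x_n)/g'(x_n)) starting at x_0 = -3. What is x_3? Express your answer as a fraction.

g'(x) = 4x + 6.
g(-3) = -4, g'(-3) = -6, so x_1 = (-3) - (-4)/(-6) = -11/3.
g(-11/3) = 8/9, g'(-11/3) = -26/3, so x_2 = (-11/3) - (8/9)/(-26/3) = -139/39.
g(-139/39) = 32/1521, g'(-139/39) = -322/39, so x_3 = (-139/39) - (32/1521)/(-322/39) = -22363/6279.

-22363/6279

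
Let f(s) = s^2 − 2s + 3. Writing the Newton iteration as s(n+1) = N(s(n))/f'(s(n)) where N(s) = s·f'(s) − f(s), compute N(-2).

f'(s) = 2s − 2.
N(s) = s·f'(s) − f(s) = s·(2s − 2) − (s^2 − 2s + 3) = s^2 − 3.
N(-2) = 1.

1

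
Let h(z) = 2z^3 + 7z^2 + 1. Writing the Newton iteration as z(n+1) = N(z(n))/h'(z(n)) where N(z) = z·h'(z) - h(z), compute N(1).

10

h'(z) = 6z^2 + 14z.
N(z) = z·h'(z) - h(z) = z·(6z^2 + 14z) - (2z^3 + 7z^2 + 1) = 4z^3 + 7z^2 - 1.
N(1) = 10.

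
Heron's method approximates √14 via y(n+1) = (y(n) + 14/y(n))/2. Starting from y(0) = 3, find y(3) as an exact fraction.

y(1) = (3 + 14/3)/2 = 23/6.
y(2) = (23/6 + 14/(23/6))/2 = 1033/276.
y(3) = (1033/276 + 14/(1033/276))/2 = 2133553/570216.

2133553/570216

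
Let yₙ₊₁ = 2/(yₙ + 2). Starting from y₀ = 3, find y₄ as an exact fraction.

17/23

y₁ = 2/(3 + 2) = 2/5.
y₂ = 2/(2/5 + 2) = 5/6.
y₃ = 2/(5/6 + 2) = 12/17.
y₄ = 2/(12/17 + 2) = 17/23.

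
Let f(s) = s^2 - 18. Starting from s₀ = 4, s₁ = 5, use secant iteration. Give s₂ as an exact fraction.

38/9

f(4) = -2, f(5) = 7. s₂ = 5 - 7·(5 - 4)/(7 - (-2)) = 38/9.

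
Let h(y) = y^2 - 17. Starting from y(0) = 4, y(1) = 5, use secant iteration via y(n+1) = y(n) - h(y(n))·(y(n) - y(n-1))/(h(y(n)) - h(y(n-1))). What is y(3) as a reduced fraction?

169/41

h(4) = -1, h(5) = 8. y(2) = 5 - 8·(5 - 4)/(8 - (-1)) = 37/9.
h(5) = 8, h(37/9) = -8/81. y(3) = (37/9) - (-8/81)·((37/9) - 5)/((-8/81) - 8) = 169/41.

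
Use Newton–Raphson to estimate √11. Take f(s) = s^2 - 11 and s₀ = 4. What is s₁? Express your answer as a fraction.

27/8

f'(s) = 2s.
f(4) = 5, f'(4) = 8, so s₁ = 4 - 5/8 = 27/8.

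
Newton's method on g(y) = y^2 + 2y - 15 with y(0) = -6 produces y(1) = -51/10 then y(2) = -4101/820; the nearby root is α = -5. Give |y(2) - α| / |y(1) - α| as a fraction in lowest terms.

1/82

y(1) - α = -51/10 - (-5) = -51/10 + 5 = -1/10, so |y(1) - α| = 1/10.
y(2) - α = -4101/820 - (-5) = -4101/820 + 5 = -1/820, so |y(2) - α| = 1/820.
Ratio = (1/820) / (1/10) = 1/82.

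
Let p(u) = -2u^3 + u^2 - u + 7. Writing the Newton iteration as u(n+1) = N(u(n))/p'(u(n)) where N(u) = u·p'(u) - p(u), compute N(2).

p'(u) = -6u^2 + 2u - 1.
N(u) = u·p'(u) - p(u) = u·(-6u^2 + 2u - 1) - (-2u^3 + u^2 - u + 7) = -4u^3 + u^2 - 7.
N(2) = -35.

-35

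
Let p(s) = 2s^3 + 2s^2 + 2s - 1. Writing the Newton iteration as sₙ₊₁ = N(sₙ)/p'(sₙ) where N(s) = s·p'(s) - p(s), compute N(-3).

p'(s) = 6s^2 + 4s + 2.
N(s) = s·p'(s) - p(s) = s·(6s^2 + 4s + 2) - (2s^3 + 2s^2 + 2s - 1) = 4s^3 + 2s^2 + 1.
N(-3) = -89.

-89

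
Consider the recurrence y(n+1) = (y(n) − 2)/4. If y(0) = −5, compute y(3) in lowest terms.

−47/64

y(1) = ((−5) − 2)/4 = −7/4.
y(2) = ((−7/4) − 2)/4 = −15/16.
y(3) = ((−15/16) − 2)/4 = −47/64.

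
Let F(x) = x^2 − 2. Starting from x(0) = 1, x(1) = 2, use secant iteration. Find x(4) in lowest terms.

58/41

F(1) = −1, F(2) = 2. x(2) = 2 − 2·(2 − 1)/(2 − (−1)) = 4/3.
F(2) = 2, F(4/3) = −2/9. x(3) = (4/3) − (−2/9)·((4/3) − 2)/((−2/9) − 2) = 7/5.
F(4/3) = −2/9, F(7/5) = −1/25. x(4) = (7/5) − (−1/25)·((7/5) − (4/3))/((−1/25) − (−2/9)) = 58/41.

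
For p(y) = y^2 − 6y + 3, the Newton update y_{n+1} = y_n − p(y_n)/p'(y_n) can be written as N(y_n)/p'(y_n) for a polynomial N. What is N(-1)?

−2

p'(y) = 2y − 6.
N(y) = y·p'(y) − p(y) = y·(2y − 6) − (y^2 − 6y + 3) = y^2 − 3.
N(-1) = −2.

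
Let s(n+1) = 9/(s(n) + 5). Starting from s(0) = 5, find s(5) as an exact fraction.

22104/15745

s(1) = 9/(5 + 5) = 9/10.
s(2) = 9/(9/10 + 5) = 90/59.
s(3) = 9/(90/59 + 5) = 531/385.
s(4) = 9/(531/385 + 5) = 3465/2456.
s(5) = 9/(3465/2456 + 5) = 22104/15745.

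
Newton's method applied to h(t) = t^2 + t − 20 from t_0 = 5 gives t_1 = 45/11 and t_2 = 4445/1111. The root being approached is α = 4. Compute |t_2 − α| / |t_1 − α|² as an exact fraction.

t_1 − α = 45/11 − 4 = 1/11, so |t_1 − α| = 1/11.
t_2 − α = 4445/1111 − 4 = 1/1111, so |t_2 − α| = 1/1111.
|t_1 − α|² = 1/121.
Ratio = (1/1111) / (1/121) = 11/101.

11/101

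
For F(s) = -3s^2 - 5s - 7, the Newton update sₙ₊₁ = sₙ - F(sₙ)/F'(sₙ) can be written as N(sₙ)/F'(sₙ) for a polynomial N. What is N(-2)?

-5

F'(s) = -6s - 5.
N(s) = s·F'(s) - F(s) = s·(-6s - 5) - (-3s^2 - 5s - 7) = -3s^2 + 7.
N(-2) = -5.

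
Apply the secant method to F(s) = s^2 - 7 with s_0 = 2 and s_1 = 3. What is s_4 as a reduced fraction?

971/367

F(2) = -3, F(3) = 2. s_2 = 3 - 2·(3 - 2)/(2 - (-3)) = 13/5.
F(3) = 2, F(13/5) = -6/25. s_3 = (13/5) - (-6/25)·((13/5) - 3)/((-6/25) - 2) = 37/14.
F(13/5) = -6/25, F(37/14) = -3/196. s_4 = (37/14) - (-3/196)·((37/14) - (13/5))/((-3/196) - (-6/25)) = 971/367.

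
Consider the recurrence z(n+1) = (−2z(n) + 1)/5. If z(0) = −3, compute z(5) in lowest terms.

z(1) = (−2·(−3) + 1)/5 = 7/5.
z(2) = (−2·(7/5) + 1)/5 = −9/25.
z(3) = (−2·(−9/25) + 1)/5 = 43/125.
z(4) = (−2·(43/125) + 1)/5 = 39/625.
z(5) = (−2·(39/625) + 1)/5 = 547/3125.

547/3125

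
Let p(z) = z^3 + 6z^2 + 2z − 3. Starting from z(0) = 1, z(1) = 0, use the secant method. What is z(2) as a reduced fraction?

p(1) = 6, p(0) = −3. z(2) = 0 − (−3)·(0 − 1)/((−3) − 6) = 1/3.

1/3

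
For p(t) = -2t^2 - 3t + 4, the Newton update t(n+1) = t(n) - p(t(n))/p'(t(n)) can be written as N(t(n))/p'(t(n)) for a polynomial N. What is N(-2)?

-12

p'(t) = -4t - 3.
N(t) = t·p'(t) - p(t) = t·(-4t - 3) - (-2t^2 - 3t + 4) = -2t^2 - 4.
N(-2) = -12.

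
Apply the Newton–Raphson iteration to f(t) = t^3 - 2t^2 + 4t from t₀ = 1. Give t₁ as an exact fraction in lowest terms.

f'(t) = 3t^2 - 4t + 4.
f(1) = 3, f'(1) = 3, so t₁ = 1 - 3/3 = 0.

0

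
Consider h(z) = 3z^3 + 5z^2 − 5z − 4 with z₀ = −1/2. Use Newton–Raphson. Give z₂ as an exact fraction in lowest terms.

h'(z) = 9z^2 + 10z − 5.
h(−1/2) = −5/8, h'(−1/2) = −31/4, so z₁ = (−1/2) − (−5/8)/(−31/4) = −18/31.
h(−18/31) = 50/29791, h'(−18/31) = −7469/961, so z₂ = (−18/31) − (50/29791)/(−7469/961) = −134392/231539.

−134392/231539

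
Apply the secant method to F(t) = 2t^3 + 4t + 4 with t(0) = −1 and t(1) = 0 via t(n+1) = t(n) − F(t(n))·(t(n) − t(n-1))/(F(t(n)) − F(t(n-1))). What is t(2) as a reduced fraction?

F(−1) = −2, F(0) = 4. t(2) = 0 − 4·(0 − (−1))/(4 − (−2)) = −2/3.

−2/3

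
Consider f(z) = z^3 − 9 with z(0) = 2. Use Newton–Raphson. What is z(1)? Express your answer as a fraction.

f'(z) = 3z^2.
f(2) = −1, f'(2) = 12, so z(1) = 2 − (−1)/12 = 25/12.

25/12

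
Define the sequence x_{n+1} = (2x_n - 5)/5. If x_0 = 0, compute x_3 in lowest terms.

x_1 = (2·0 - 5)/5 = -1.
x_2 = (2·(-1) - 5)/5 = -7/5.
x_3 = (2·(-7/5) - 5)/5 = -39/25.

-39/25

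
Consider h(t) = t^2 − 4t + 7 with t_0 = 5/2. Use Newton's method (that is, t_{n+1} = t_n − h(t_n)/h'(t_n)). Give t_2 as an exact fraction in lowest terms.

103/88

h'(t) = 2t − 4.
h(5/2) = 13/4, h'(5/2) = 1, so t_1 = (5/2) − (13/4)/1 = −3/4.
h(−3/4) = 169/16, h'(−3/4) = −11/2, so t_2 = (−3/4) − (169/16)/(−11/2) = 103/88.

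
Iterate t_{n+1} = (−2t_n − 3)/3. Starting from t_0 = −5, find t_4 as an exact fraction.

−119/81

t_1 = (−2·(−5) − 3)/3 = 7/3.
t_2 = (−2·(7/3) − 3)/3 = −23/9.
t_3 = (−2·(−23/9) − 3)/3 = 19/27.
t_4 = (−2·(19/27) − 3)/3 = −119/81.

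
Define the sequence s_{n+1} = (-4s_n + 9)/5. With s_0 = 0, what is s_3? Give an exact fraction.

189/125

s_1 = (-4·0 + 9)/5 = 9/5.
s_2 = (-4·(9/5) + 9)/5 = 9/25.
s_3 = (-4·(9/25) + 9)/5 = 189/125.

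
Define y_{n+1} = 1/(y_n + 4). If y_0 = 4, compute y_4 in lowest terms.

140/593

y_1 = 1/(4 + 4) = 1/8.
y_2 = 1/(1/8 + 4) = 8/33.
y_3 = 1/(8/33 + 4) = 33/140.
y_4 = 1/(33/140 + 4) = 140/593.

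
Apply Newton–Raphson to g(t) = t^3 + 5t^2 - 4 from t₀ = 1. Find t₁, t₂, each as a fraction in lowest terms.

t₁ = 11/13, t₂ = 19315/23309

g'(t) = 3t^2 + 10t.
g(1) = 2, g'(1) = 13, so t₁ = 1 - 2/13 = 11/13.
g(11/13) = 408/2197, g'(11/13) = 1793/169, so t₂ = (11/13) - (408/2197)/(1793/169) = 19315/23309.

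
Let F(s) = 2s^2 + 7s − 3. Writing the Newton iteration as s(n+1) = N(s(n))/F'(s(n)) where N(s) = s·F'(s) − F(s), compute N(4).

F'(s) = 4s + 7.
N(s) = s·F'(s) − F(s) = s·(4s + 7) − (2s^2 + 7s − 3) = 2s^2 + 3.
N(4) = 35.

35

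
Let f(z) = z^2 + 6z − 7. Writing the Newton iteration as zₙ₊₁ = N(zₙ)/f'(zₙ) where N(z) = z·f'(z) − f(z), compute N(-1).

f'(z) = 2z + 6.
N(z) = z·f'(z) − f(z) = z·(2z + 6) − (z^2 + 6z − 7) = z^2 + 7.
N(-1) = 8.

8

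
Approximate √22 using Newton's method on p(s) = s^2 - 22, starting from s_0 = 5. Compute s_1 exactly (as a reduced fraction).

47/10

p'(s) = 2s.
p(5) = 3, p'(5) = 10, so s_1 = 5 - 3/10 = 47/10.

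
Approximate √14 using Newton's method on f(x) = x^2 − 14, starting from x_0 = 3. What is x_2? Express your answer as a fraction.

f'(x) = 2x.
f(3) = −5, f'(3) = 6, so x_1 = 3 − (−5)/6 = 23/6.
f(23/6) = 25/36, f'(23/6) = 23/3, so x_2 = (23/6) − (25/36)/(23/3) = 1033/276.

1033/276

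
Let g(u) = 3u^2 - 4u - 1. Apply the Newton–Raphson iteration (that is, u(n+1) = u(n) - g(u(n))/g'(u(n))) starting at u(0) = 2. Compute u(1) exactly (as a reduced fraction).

13/8

g'(u) = 6u - 4.
g(2) = 3, g'(2) = 8, so u(1) = 2 - 3/8 = 13/8.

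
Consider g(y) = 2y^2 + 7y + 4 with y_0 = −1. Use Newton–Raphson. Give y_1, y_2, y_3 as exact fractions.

g'(y) = 4y + 7.
g(−1) = −1, g'(−1) = 3, so y_1 = (−1) − (−1)/3 = −2/3.
g(−2/3) = 2/9, g'(−2/3) = 13/3, so y_2 = (−2/3) − (2/9)/(13/3) = −28/39.
g(−28/39) = 8/1521, g'(−28/39) = 161/39, so y_3 = (−28/39) − (8/1521)/(161/39) = −4516/6279.

y_1 = −2/3, y_2 = −28/39, y_3 = −4516/6279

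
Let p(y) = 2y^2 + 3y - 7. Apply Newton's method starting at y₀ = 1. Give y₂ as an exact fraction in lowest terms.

505/399

p'(y) = 4y + 3.
p(1) = -2, p'(1) = 7, so y₁ = 1 - (-2)/7 = 9/7.
p(9/7) = 8/49, p'(9/7) = 57/7, so y₂ = (9/7) - (8/49)/(57/7) = 505/399.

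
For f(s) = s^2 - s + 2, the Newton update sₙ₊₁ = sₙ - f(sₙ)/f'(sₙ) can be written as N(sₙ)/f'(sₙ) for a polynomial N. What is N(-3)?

7

f'(s) = 2s - 1.
N(s) = s·f'(s) - f(s) = s·(2s - 1) - (s^2 - s + 2) = s^2 - 2.
N(-3) = 7.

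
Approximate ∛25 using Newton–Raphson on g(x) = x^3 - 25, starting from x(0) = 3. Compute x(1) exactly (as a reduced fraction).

g'(x) = 3x^2.
g(3) = 2, g'(3) = 27, so x(1) = 3 - 2/27 = 79/27.

79/27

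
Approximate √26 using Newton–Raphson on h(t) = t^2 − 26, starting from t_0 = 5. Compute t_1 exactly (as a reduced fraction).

h'(t) = 2t.
h(5) = −1, h'(5) = 10, so t_1 = 5 − (−1)/10 = 51/10.

51/10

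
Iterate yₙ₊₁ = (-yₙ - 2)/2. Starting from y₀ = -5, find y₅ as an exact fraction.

y₁ = (-(-5) - 2)/2 = 3/2.
y₂ = (-(3/2) - 2)/2 = -7/4.
y₃ = (-(-7/4) - 2)/2 = -1/8.
y₄ = (-(-1/8) - 2)/2 = -15/16.
y₅ = (-(-15/16) - 2)/2 = -17/32.

-17/32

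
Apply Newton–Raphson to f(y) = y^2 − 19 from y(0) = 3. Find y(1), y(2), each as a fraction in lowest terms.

y(1) = 14/3, y(2) = 367/84

f'(y) = 2y.
f(3) = −10, f'(3) = 6, so y(1) = 3 − (−10)/6 = 14/3.
f(14/3) = 25/9, f'(14/3) = 28/3, so y(2) = (14/3) − (25/9)/(28/3) = 367/84.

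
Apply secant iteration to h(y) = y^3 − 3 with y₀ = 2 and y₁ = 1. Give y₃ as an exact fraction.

h(2) = 5, h(1) = −2. y₂ = 1 − (−2)·(1 − 2)/((−2) − 5) = 9/7.
h(1) = −2, h(9/7) = −300/343. y₃ = (9/7) − (−300/343)·((9/7) − 1)/((−300/343) − (−2)) = 291/193.

291/193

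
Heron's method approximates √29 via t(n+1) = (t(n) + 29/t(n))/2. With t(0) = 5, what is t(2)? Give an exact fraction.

727/135

t(1) = (5 + 29/5)/2 = 27/5.
t(2) = (27/5 + 29/(27/5))/2 = 727/135.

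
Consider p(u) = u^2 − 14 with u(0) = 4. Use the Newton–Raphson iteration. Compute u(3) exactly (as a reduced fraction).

p'(u) = 2u.
p(4) = 2, p'(4) = 8, so u(1) = 4 − 2/8 = 15/4.
p(15/4) = 1/16, p'(15/4) = 15/2, so u(2) = (15/4) − (1/16)/(15/2) = 449/120.
p(449/120) = 1/14400, p'(449/120) = 449/60, so u(3) = (449/120) − (1/14400)/(449/60) = 403201/107760.

403201/107760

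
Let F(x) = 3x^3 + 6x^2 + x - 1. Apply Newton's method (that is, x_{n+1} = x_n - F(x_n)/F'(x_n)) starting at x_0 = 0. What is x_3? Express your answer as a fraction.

23069/59807

F'(x) = 9x^2 + 12x + 1.
F(0) = -1, F'(0) = 1, so x_1 = 0 - (-1)/1 = 1.
F(1) = 9, F'(1) = 22, so x_2 = 1 - 9/22 = 13/22.
F(13/22) = 24543/10648, F'(13/22) = 5437/484, so x_3 = (13/22) - (24543/10648)/(5437/484) = 23069/59807.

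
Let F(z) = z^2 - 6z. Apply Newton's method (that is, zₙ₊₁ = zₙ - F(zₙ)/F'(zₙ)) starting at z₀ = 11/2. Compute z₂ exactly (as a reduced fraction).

F'(z) = 2z - 6.
F(11/2) = -11/4, F'(11/2) = 5, so z₁ = (11/2) - (-11/4)/5 = 121/20.
F(121/20) = 121/400, F'(121/20) = 61/10, so z₂ = (121/20) - (121/400)/(61/10) = 14641/2440.

14641/2440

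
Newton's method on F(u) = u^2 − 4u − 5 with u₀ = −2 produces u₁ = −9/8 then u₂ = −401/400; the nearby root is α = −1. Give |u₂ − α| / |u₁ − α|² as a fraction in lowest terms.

4/25

u₁ − α = −9/8 − (−1) = −9/8 + 1 = −1/8, so |u₁ − α| = 1/8.
u₂ − α = −401/400 − (−1) = −401/400 + 1 = −1/400, so |u₂ − α| = 1/400.
|u₁ − α|² = 1/64.
Ratio = (1/400) / (1/64) = 4/25.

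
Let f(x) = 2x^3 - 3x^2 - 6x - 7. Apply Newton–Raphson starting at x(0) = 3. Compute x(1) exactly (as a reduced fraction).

f'(x) = 6x^2 - 6x - 6.
f(3) = 2, f'(3) = 30, so x(1) = 3 - 2/30 = 44/15.

44/15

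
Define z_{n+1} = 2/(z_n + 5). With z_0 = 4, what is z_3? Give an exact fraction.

94/253

z_1 = 2/(4 + 5) = 2/9.
z_2 = 2/(2/9 + 5) = 18/47.
z_3 = 2/(18/47 + 5) = 94/253.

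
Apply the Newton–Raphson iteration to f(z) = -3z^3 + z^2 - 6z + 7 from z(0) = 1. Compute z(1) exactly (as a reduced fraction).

12/13

f'(z) = -9z^2 + 2z - 6.
f(1) = -1, f'(1) = -13, so z(1) = 1 - (-1)/(-13) = 12/13.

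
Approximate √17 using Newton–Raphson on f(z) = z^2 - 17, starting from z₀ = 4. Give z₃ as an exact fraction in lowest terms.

9478657/2298912

f'(z) = 2z.
f(4) = -1, f'(4) = 8, so z₁ = 4 - (-1)/8 = 33/8.
f(33/8) = 1/64, f'(33/8) = 33/4, so z₂ = (33/8) - (1/64)/(33/4) = 2177/528.
f(2177/528) = 1/278784, f'(2177/528) = 2177/264, so z₃ = (2177/528) - (1/278784)/(2177/264) = 9478657/2298912.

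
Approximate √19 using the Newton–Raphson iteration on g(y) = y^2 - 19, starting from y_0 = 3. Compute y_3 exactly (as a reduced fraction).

g'(y) = 2y.
g(3) = -10, g'(3) = 6, so y_1 = 3 - (-10)/6 = 14/3.
g(14/3) = 25/9, g'(14/3) = 28/3, so y_2 = (14/3) - (25/9)/(28/3) = 367/84.
g(367/84) = 625/7056, g'(367/84) = 367/42, so y_3 = (367/84) - (625/7056)/(367/42) = 268753/61656.

268753/61656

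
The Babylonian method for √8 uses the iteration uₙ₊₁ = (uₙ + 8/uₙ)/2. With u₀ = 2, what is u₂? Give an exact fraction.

17/6

u₁ = (2 + 8/2)/2 = 3.
u₂ = (3 + 8/3)/2 = 17/6.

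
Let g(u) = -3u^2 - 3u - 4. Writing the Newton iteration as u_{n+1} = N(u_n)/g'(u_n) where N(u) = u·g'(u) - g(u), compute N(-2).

-8

g'(u) = -6u - 3.
N(u) = u·g'(u) - g(u) = u·(-6u - 3) - (-3u^2 - 3u - 4) = -3u^2 + 4.
N(-2) = -8.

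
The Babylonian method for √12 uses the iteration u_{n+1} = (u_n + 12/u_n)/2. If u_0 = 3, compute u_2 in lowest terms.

97/28

u_1 = (3 + 12/3)/2 = 7/2.
u_2 = (7/2 + 12/(7/2))/2 = 97/28.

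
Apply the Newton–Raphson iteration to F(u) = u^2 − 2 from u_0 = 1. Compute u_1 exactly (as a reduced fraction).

3/2

F'(u) = 2u.
F(1) = −1, F'(1) = 2, so u_1 = 1 − (−1)/2 = 3/2.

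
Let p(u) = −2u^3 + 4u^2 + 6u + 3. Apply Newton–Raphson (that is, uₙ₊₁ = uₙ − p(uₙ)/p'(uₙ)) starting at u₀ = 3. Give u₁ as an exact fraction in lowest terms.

p'(u) = −6u^2 + 8u + 6.
p(3) = 3, p'(3) = −24, so u₁ = 3 − 3/(−24) = 25/8.

25/8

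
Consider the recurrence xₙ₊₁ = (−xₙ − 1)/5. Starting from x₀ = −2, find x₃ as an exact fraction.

−19/125

x₁ = (−(−2) − 1)/5 = 1/5.
x₂ = (−(1/5) − 1)/5 = −6/25.
x₃ = (−(−6/25) − 1)/5 = −19/125.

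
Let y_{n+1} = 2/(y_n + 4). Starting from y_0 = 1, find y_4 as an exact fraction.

y_1 = 2/(1 + 4) = 2/5.
y_2 = 2/(2/5 + 4) = 5/11.
y_3 = 2/(5/11 + 4) = 22/49.
y_4 = 2/(22/49 + 4) = 49/109.

49/109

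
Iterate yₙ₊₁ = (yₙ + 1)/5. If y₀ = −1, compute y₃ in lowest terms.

y₁ = ((−1) + 1)/5 = 0.
y₂ = (0 + 1)/5 = 1/5.
y₃ = ((1/5) + 1)/5 = 6/25.

6/25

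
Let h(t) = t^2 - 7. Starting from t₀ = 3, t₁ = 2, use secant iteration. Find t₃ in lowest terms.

h(3) = 2, h(2) = -3. t₂ = 2 - (-3)·(2 - 3)/((-3) - 2) = 13/5.
h(2) = -3, h(13/5) = -6/25. t₃ = (13/5) - (-6/25)·((13/5) - 2)/((-6/25) - (-3)) = 61/23.

61/23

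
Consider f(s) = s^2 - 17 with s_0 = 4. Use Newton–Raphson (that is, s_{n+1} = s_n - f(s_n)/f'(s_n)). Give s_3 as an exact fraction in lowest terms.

9478657/2298912

f'(s) = 2s.
f(4) = -1, f'(4) = 8, so s_1 = 4 - (-1)/8 = 33/8.
f(33/8) = 1/64, f'(33/8) = 33/4, so s_2 = (33/8) - (1/64)/(33/4) = 2177/528.
f(2177/528) = 1/278784, f'(2177/528) = 2177/264, so s_3 = (2177/528) - (1/278784)/(2177/264) = 9478657/2298912.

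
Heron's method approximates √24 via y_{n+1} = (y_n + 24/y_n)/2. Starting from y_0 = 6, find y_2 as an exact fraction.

49/10

y_1 = (6 + 24/6)/2 = 5.
y_2 = (5 + 24/5)/2 = 49/10.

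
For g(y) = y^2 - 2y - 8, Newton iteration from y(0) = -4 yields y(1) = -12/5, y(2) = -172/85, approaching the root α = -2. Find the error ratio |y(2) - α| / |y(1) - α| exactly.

1/17

y(1) - α = -12/5 - (-2) = -12/5 + 2 = -2/5, so |y(1) - α| = 2/5.
y(2) - α = -172/85 - (-2) = -172/85 + 2 = -2/85, so |y(2) - α| = 2/85.
Ratio = (2/85) / (2/5) = 1/17.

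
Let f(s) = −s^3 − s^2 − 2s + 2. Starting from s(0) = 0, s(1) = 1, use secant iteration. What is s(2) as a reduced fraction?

1/2

f(0) = 2, f(1) = −2. s(2) = 1 − (−2)·(1 − 0)/((−2) − 2) = 1/2.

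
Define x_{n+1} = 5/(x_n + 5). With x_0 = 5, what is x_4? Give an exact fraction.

65/76

x_1 = 5/(5 + 5) = 1/2.
x_2 = 5/(1/2 + 5) = 10/11.
x_3 = 5/(10/11 + 5) = 11/13.
x_4 = 5/(11/13 + 5) = 65/76.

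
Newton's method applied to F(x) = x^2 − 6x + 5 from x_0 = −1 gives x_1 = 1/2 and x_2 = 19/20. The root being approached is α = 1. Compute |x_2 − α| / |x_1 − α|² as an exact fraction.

1/5

x_1 − α = 1/2 − 1 = −1/2, so |x_1 − α| = 1/2.
x_2 − α = 19/20 − 1 = −1/20, so |x_2 − α| = 1/20.
|x_1 − α|² = 1/4.
Ratio = (1/20) / (1/4) = 1/5.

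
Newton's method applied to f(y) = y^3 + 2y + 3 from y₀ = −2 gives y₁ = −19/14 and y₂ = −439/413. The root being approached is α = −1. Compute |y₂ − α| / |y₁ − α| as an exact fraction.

52/295

y₁ − α = −19/14 − (−1) = −19/14 + 1 = −5/14, so |y₁ − α| = 5/14.
y₂ − α = −439/413 − (−1) = −439/413 + 1 = −26/413, so |y₂ − α| = 26/413.
Ratio = (26/413) / (5/14) = 52/295.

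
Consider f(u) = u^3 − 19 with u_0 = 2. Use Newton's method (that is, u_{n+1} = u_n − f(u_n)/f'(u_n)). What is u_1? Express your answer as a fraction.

35/12

f'(u) = 3u^2.
f(2) = −11, f'(2) = 12, so u_1 = 2 − (−11)/12 = 35/12.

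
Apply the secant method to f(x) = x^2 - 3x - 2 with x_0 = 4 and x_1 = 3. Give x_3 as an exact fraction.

f(4) = 2, f(3) = -2. x_2 = 3 - (-2)·(3 - 4)/((-2) - 2) = 7/2.
f(3) = -2, f(7/2) = -1/4. x_3 = (7/2) - (-1/4)·((7/2) - 3)/((-1/4) - (-2)) = 25/7.

25/7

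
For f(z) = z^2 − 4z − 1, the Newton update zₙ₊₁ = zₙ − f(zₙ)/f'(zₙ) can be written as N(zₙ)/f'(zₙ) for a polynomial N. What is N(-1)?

f'(z) = 2z − 4.
N(z) = z·f'(z) − f(z) = z·(2z − 4) − (z^2 − 4z − 1) = z^2 + 1.
N(-1) = 2.

2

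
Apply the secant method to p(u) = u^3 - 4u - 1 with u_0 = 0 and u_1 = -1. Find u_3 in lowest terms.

-5/23

p(0) = -1, p(-1) = 2. u_2 = (-1) - 2·((-1) - 0)/(2 - (-1)) = -1/3.
p(-1) = 2, p(-1/3) = 8/27. u_3 = (-1/3) - (8/27)·((-1/3) - (-1))/((8/27) - 2) = -5/23.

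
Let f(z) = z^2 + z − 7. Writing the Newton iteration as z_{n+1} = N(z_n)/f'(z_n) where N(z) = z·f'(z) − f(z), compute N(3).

f'(z) = 2z + 1.
N(z) = z·f'(z) − f(z) = z·(2z + 1) − (z^2 + z − 7) = z^2 + 7.
N(3) = 16.

16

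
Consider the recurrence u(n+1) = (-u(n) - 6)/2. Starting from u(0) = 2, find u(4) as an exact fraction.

-7/4

u(1) = (-2 - 6)/2 = -4.
u(2) = (-(-4) - 6)/2 = -1.
u(3) = (-(-1) - 6)/2 = -5/2.
u(4) = (-(-5/2) - 6)/2 = -7/4.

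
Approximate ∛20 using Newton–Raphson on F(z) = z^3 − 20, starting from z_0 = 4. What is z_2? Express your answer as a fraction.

67933/24642

F'(z) = 3z^2.
F(4) = 44, F'(4) = 48, so z_1 = 4 − 44/48 = 37/12.
F(37/12) = 16093/1728, F'(37/12) = 1369/48, so z_2 = (37/12) − (16093/1728)/(1369/48) = 67933/24642.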